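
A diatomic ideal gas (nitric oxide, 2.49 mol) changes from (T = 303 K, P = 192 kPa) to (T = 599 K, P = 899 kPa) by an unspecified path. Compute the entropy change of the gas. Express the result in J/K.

ΔS = nC_p ln(T₂/T₁) − nR ln(P₂/P₁), with C_p = 7R/2 = 29.1 J mol⁻¹ K⁻¹ for a diatomic ideal gas.
ΔS = 2.49 × [29.1 × ln(599/303) − 8.314 × ln(899/192)] = 17.4 J/K.

ΔS = 17.4 J/K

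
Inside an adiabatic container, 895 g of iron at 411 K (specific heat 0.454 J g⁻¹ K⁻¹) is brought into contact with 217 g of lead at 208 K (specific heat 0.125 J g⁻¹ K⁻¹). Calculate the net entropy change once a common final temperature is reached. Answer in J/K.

ΔS_total = 4.86 J/K

Energy balance: T_f = (m₁c₁T₁ + m₂c₂T₂)/(m₁c₁ + m₂c₂) = 398.3 K.
ΔS₁ = m₁c₁ ln(T_f/T₁) = 406.33 × ln(398.3/411) = -12.76 J/K.
ΔS₂ = m₂c₂ ln(T_f/T₂) = 27.125 × ln(398.3/208) = 17.62 J/K.
ΔS_total = -12.76 + 17.62 = 4.86 J/K.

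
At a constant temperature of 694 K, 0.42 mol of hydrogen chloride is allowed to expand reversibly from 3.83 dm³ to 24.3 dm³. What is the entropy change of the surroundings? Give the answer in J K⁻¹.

ΔS_surr = -6.45 J/K

For an isothermal ideal gas ΔS_gas = nR ln(V₂/V₁) = 0.42 × 8.314 × ln(24.3/3.83) = 6.45 J/K.
The process is reversible, so ΔS_surr = −ΔS_gas = -6.45 J/K and ΔS_universe = 0.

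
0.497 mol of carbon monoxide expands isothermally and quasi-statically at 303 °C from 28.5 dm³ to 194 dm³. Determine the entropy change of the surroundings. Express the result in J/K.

For an isothermal ideal gas ΔS_gas = nR ln(V₂/V₁) = 0.497 × 8.314 × ln(194/28.5) = 7.93 J/K.
The process is reversible, so ΔS_surr = −ΔS_gas = -7.93 J/K and ΔS_universe = 0.

ΔS_surr = -7.93 J/K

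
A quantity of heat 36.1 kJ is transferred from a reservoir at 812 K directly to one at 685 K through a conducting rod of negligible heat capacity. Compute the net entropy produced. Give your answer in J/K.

ΔS_hot = −Q/T_H = −36100/812 = -44.46 J/K and ΔS_cold = +Q/T_C = 36100/685 = 52.7 J/K.
ΔS_total = -44.46 + 52.7 = 8.24 J/K, positive as the second law requires.

ΔS_total = 8.24 J/K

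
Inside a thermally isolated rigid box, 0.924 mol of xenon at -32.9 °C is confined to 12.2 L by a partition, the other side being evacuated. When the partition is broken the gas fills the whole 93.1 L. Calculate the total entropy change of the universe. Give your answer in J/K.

For an ideal gas in free expansion Q = 0 and W = 0, so T is unchanged.
Entropy is a state function; using a reversible isothermal path, ΔS_gas = nR ln(V₂/V₁) = 0.924 × 8.314 × ln(93.1/12.2) = 15.6 J/K.
The insulated surroundings exchange no heat, so ΔS_surr = 0 and ΔS_universe = ΔS_gas.

ΔS_universe = 15.6 J/K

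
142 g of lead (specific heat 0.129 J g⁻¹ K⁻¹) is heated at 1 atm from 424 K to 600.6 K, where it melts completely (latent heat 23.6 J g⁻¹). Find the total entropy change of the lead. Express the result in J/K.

Warming step: ΔS₁ = m c ln(T_tr/T_i) = 142 × 0.129 × ln(600.6/424) = 6.378 J/K.
Phase change: ΔS₂ = +mL/T_tr = 142 × 23.6 / 600.6 = 5.58 J/K.
ΔS_total = (6.378) + (5.58) = 12 J/K.

ΔS = 12 J/K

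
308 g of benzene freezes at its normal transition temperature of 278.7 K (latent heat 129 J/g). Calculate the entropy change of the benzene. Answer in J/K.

Heat released by the substance: Q = −mL = −308 × 129 = −39732 J.
At constant T, ΔS = Q_rev/T = −39732 / 278.7 = -143 J/K.

ΔS = -143 J/K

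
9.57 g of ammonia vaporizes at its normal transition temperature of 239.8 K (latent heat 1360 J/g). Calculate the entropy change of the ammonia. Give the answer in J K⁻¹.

ΔS = 54.3 J/K

Heat absorbed by the substance: Q = mL = 9.57 × 1360 = 13015.2 J.
At constant T, ΔS = Q_rev/T = 13015.2 / 239.8 = 54.3 J/K.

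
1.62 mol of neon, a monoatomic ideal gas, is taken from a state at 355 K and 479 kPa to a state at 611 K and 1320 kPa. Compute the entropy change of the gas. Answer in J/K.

ΔS = nC_p ln(T₂/T₁) − nR ln(P₂/P₁), with C_p = 5R/2 = 20.79 J mol⁻¹ K⁻¹ for a monoatomic ideal gas.
ΔS = 1.62 × [20.79 × ln(611/355) − 8.314 × ln(1320/479)] = 4.63 J/K.

ΔS = 4.63 J/K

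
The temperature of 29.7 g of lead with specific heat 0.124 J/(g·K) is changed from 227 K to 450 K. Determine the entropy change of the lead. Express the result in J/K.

ΔS = 2.52 J/K

ΔS = ∫dQ_rev/T = m c ln(T₂/T₁) = 29.7 × 0.124 × ln(450/227) = 2.52 J/K.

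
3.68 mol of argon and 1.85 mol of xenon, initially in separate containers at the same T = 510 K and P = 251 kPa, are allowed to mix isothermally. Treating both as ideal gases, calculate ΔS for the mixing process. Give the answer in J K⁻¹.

ΔS_mix = 29.3 J/K

Mole fractions: x_A = 3.68/5.53 = 0.665, x_B = 0.335.
ΔS_mix = −R(n_A ln x_A + n_B ln x_B) = −8.314 × (3.68 ln 0.665 + 1.85 ln 0.335) = 29.3 J/K.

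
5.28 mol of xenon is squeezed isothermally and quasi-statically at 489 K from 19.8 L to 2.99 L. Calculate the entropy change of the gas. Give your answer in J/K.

For an isothermal ideal gas ΔS_gas = nR ln(V₂/V₁) = 5.28 × 8.314 × ln(2.99/19.8) = -83 J/K.

ΔS_gas = -83 J/K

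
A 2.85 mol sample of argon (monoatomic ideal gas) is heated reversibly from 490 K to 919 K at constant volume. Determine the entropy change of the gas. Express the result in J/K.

At constant volume, ΔS = nC_V ln(T₂/T₁) with C_V = 3R/2 = 12.47 J mol⁻¹ K⁻¹.
ΔS = 2.85 × 12.47 × ln(919/490) = 22.4 J/K.

ΔS = 22.4 J/K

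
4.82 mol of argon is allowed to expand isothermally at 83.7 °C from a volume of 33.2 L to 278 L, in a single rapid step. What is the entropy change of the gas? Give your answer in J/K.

ΔS_gas = 85.2 J/K

Entropy is a state function, so ΔS_gas depends only on the end states.
For an isothermal ideal gas ΔS_gas = nR ln(V₂/V₁) = 4.82 × 8.314 × ln(278/33.2) = 85.2 J/K.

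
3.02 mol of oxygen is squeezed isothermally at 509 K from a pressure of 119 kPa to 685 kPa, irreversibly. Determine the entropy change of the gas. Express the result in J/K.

Entropy is a state function, so ΔS_gas depends only on the end states.
For an isothermal ideal gas ΔS_gas = nR ln(P₁/P₂) = 3.02 × 8.314 × ln(119/685) = -43.9 J/K.

ΔS_gas = -43.9 J/K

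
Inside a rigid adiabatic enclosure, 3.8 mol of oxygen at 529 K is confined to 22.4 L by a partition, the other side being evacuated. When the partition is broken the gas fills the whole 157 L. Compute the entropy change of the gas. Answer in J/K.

ΔS_gas = 61.5 J/K

No heat is exchanged and no work is done, so the ideal-gas temperature stays constant.
Entropy is a state function; using a reversible isothermal path, ΔS_gas = nR ln(V₂/V₁) = 3.8 × 8.314 × ln(157/22.4) = 61.5 J/K.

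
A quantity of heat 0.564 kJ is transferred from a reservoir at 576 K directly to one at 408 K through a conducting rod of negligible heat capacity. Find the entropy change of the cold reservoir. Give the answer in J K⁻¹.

The cold reservoir gains heat Q, so ΔS_cold = +Q/T_C = 564/408 = 1.38 J/K.

ΔS_cold = 1.38 J/K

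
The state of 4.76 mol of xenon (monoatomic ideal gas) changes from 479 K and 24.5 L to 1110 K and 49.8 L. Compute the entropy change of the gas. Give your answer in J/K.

Entropy is a state function: ΔS = nC_V ln(T₂/T₁) + nR ln(V₂/V₁), with C_V = 3R/2 = 12.47 J mol⁻¹ K⁻¹ for a monoatomic ideal gas.
ΔS = 4.76 × [12.47 × ln(1110/479) + 8.314 × ln(49.8/24.5)] = 78 J/K.

ΔS = 78 J/K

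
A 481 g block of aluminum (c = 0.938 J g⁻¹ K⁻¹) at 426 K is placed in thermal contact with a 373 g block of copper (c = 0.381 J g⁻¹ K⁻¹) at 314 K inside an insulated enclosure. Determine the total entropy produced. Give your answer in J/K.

Energy balance: T_f = (m₁c₁T₁ + m₂c₂T₂)/(m₁c₁ + m₂c₂) = 399.17 K.
ΔS₁ = m₁c₁ ln(T_f/T₁) = 451.178 × ln(399.17/426) = -29.35 J/K.
ΔS₂ = m₂c₂ ln(T_f/T₂) = 142.113 × ln(399.17/314) = 34.11 J/K.
ΔS_total = -29.35 + 34.11 = 4.76 J/K.

ΔS_total = 4.76 J/K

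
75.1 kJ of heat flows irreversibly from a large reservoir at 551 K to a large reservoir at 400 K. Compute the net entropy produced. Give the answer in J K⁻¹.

ΔS_total = 51.5 J/K

ΔS_hot = −Q/T_H = −75100/551 = -136.3 J/K and ΔS_cold = +Q/T_C = 75100/400 = 187.8 J/K.
ΔS_total = -136.3 + 187.8 = 51.5 J/K, positive as the second law requires.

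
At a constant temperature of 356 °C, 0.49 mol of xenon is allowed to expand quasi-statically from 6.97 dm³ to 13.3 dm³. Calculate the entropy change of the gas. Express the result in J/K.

For an isothermal ideal gas ΔS_gas = nR ln(V₂/V₁) = 0.49 × 8.314 × ln(13.3/6.97) = 2.63 J/K.

ΔS_gas = 2.63 J/K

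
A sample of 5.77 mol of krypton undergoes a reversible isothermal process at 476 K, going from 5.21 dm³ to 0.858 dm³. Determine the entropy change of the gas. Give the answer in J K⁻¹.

ΔS_gas = -86.5 J/K

For an isothermal ideal gas ΔS_gas = nR ln(V₂/V₁) = 5.77 × 8.314 × ln(0.858/5.21) = -86.5 J/K.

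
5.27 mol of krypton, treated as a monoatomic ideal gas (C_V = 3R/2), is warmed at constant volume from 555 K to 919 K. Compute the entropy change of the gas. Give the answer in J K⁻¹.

ΔS = 33.1 J/K

At constant volume, ΔS = nC_V ln(T₂/T₁) with C_V = 3R/2 = 12.47 J mol⁻¹ K⁻¹.
ΔS = 5.27 × 12.47 × ln(919/555) = 33.1 J/K.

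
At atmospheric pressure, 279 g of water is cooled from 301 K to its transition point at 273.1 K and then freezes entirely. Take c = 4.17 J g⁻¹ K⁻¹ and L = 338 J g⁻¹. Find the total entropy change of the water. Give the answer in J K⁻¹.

ΔS = -458 J/K

Cooling step: ΔS₁ = m c ln(T_tr/T_i) = 279 × 4.17 × ln(273.1/301) = -113.2 J/K.
Phase change: ΔS₂ = −mL/T_tr = −279 × 338 / 273.1 = -345.3 J/K.
ΔS_total = (-113.2) + (-345.3) = -458 J/K.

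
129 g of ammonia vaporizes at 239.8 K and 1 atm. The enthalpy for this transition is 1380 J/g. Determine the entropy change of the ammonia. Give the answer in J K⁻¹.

Heat absorbed by the substance: Q = mL = 129 × 1380 = 178020 J.
At constant T, ΔS = Q_rev/T = 178020 / 239.8 = 742 J/K.

ΔS = 742 J/K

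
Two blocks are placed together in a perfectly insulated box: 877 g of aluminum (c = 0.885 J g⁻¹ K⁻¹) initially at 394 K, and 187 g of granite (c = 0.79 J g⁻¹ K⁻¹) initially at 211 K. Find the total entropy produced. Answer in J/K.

ΔS_total = 21 J/K

Energy balance: T_f = (m₁c₁T₁ + m₂c₂T₂)/(m₁c₁ + m₂c₂) = 364.74 K.
ΔS₁ = m₁c₁ ln(T_f/T₁) = 776.145 × ln(364.74/394) = -59.9 J/K.
ΔS₂ = m₂c₂ ln(T_f/T₂) = 147.73 × ln(364.74/211) = 80.86 J/K.
ΔS_total = -59.9 + 80.86 = 21 J/K.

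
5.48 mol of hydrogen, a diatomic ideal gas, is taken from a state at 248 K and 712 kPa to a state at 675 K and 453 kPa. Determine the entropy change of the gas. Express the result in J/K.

ΔS = 180 J/K

ΔS = nC_p ln(T₂/T₁) − nR ln(P₂/P₁), with C_p = 7R/2 = 29.1 J mol⁻¹ K⁻¹ for a diatomic ideal gas.
ΔS = 5.48 × [29.1 × ln(675/248) − 8.314 × ln(453/712)] = 180 J/K.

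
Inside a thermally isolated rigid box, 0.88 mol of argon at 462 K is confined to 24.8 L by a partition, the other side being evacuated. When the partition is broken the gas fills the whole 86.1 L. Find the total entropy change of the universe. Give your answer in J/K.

No heat is exchanged and no work is done, so the ideal-gas temperature stays constant.
Entropy is a state function; using a reversible isothermal path, ΔS_gas = nR ln(V₂/V₁) = 0.88 × 8.314 × ln(86.1/24.8) = 9.11 J/K.
The insulated surroundings exchange no heat, so ΔS_surr = 0 and ΔS_universe = ΔS_gas.

ΔS_universe = 9.11 J/K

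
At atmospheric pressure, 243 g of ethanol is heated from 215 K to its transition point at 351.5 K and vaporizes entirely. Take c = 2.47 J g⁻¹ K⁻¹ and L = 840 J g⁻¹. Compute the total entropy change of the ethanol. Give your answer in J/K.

Warming step: ΔS₁ = m c ln(T_tr/T_i) = 243 × 2.47 × ln(351.5/215) = 295 J/K.
Phase change: ΔS₂ = +mL/T_tr = 243 × 840 / 351.5 = 580.7 J/K.
ΔS_total = (295) + (580.7) = 876 J/K.

ΔS = 876 J/K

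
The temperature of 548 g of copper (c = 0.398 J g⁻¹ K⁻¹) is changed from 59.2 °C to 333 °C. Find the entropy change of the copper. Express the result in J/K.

In kelvin: T₁ = 332.35 K, T₂ = 606.15 K. ΔS = ∫dQ_rev/T = m c ln(T₂/T₁) = 548 × 0.398 × ln(606.15/332.35) = 131 J/K.

ΔS = 131 J/K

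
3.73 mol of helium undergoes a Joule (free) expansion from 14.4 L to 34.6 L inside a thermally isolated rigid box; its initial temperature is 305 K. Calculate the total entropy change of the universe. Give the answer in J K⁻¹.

No heat is exchanged and no work is done, so the ideal-gas temperature stays constant.
Entropy is a state function; using a reversible isothermal path, ΔS_gas = nR ln(V₂/V₁) = 3.73 × 8.314 × ln(34.6/14.4) = 27.2 J/K.
The insulated surroundings exchange no heat, so ΔS_surr = 0 and ΔS_universe = ΔS_gas.

ΔS_universe = 27.2 J/K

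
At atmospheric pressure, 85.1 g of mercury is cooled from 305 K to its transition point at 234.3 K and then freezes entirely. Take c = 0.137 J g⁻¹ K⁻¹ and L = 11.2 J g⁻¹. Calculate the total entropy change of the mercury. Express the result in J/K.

ΔS = -7.14 J/K

Cooling step: ΔS₁ = m c ln(T_tr/T_i) = 85.1 × 0.137 × ln(234.3/305) = -3.075 J/K.
Phase change: ΔS₂ = −mL/T_tr = −85.1 × 11.2 / 234.3 = -4.068 J/K.
ΔS_total = (-3.075) + (-4.068) = -7.14 J/K.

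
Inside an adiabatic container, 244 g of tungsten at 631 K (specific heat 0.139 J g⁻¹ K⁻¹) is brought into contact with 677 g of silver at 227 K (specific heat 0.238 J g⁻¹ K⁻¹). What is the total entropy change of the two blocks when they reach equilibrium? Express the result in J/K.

ΔS_total = 17.9 J/K

Energy balance: T_f = (m₁c₁T₁ + m₂c₂T₂)/(m₁c₁ + m₂c₂) = 297.25 K.
ΔS₁ = m₁c₁ ln(T_f/T₁) = 33.916 × ln(297.25/631) = -25.53 J/K.
ΔS₂ = m₂c₂ ln(T_f/T₂) = 161.126 × ln(297.25/227) = 43.44 J/K.
ΔS_total = -25.53 + 43.44 = 17.9 J/K.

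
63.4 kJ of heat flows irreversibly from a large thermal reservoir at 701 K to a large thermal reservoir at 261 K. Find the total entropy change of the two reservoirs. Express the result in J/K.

ΔS_hot = −Q/T_H = −63400/701 = -90.44 J/K and ΔS_cold = +Q/T_C = 63400/261 = 242.9 J/K.
ΔS_total = -90.44 + 242.9 = 152 J/K, positive as the second law requires.

ΔS_total = 152 J/K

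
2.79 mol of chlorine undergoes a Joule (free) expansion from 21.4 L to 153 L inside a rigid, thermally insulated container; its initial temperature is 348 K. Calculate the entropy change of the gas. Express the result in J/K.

For an ideal gas in free expansion Q = 0 and W = 0, so T is unchanged.
Entropy is a state function; using a reversible isothermal path, ΔS_gas = nR ln(V₂/V₁) = 2.79 × 8.314 × ln(153/21.4) = 45.6 J/K.

ΔS_gas = 45.6 J/K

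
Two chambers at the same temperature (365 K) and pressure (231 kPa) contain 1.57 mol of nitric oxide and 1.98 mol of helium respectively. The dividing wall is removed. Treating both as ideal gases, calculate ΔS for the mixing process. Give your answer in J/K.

ΔS_mix = 20.3 J/K

Mole fractions: x_A = 1.57/3.55 = 0.442, x_B = 0.558.
ΔS_mix = −R(n_A ln x_A + n_B ln x_B) = −8.314 × (1.57 ln 0.442 + 1.98 ln 0.558) = 20.3 J/K.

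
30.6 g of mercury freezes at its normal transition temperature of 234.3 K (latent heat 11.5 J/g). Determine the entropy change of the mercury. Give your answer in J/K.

Heat released by the substance: Q = −mL = −30.6 × 11.5 = −351.9 J.
At constant T, ΔS = Q_rev/T = −351.9 / 234.3 = -1.5 J/K.

ΔS = -1.5 J/K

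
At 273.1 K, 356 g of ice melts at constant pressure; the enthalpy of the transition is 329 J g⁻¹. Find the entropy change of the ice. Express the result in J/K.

Heat absorbed by the substance: Q = mL = 356 × 329 = 117124 J.
At constant T, ΔS = Q_rev/T = 117124 / 273.1 = 429 J/K.

ΔS = 429 J/K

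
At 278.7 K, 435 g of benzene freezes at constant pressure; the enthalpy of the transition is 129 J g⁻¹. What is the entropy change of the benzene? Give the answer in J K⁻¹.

ΔS = -201 J/K

Heat released by the substance: Q = −mL = −435 × 129 = −56115 J.
At constant T, ΔS = Q_rev/T = −56115 / 278.7 = -201 J/K.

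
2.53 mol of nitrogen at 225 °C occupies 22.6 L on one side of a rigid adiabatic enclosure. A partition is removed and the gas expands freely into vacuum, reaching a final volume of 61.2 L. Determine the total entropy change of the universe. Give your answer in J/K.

ΔS_universe = 21 J/K

For an ideal gas in free expansion Q = 0 and W = 0, so T is unchanged.
Entropy is a state function; using a reversible isothermal path, ΔS_gas = nR ln(V₂/V₁) = 2.53 × 8.314 × ln(61.2/22.6) = 21 J/K.
The insulated surroundings exchange no heat, so ΔS_surr = 0 and ΔS_universe = ΔS_gas.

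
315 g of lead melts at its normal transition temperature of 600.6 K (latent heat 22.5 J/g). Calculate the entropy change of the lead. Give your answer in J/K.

ΔS = 11.8 J/K

Heat absorbed by the substance: Q = mL = 315 × 22.5 = 7087.5 J.
At constant T, ΔS = Q_rev/T = 7087.5 / 600.6 = 11.8 J/K.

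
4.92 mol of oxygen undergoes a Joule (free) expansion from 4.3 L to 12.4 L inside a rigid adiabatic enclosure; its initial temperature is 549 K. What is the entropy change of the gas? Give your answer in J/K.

No heat is exchanged and no work is done, so the ideal-gas temperature stays constant.
Entropy is a state function; using a reversible isothermal path, ΔS_gas = nR ln(V₂/V₁) = 4.92 × 8.314 × ln(12.4/4.3) = 43.3 J/K.

ΔS_gas = 43.3 J/K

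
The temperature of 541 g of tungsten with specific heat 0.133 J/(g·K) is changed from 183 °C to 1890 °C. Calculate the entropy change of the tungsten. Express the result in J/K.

In kelvin: T₁ = 456.15 K, T₂ = 2163.15 K. ΔS = ∫dQ_rev/T = m c ln(T₂/T₁) = 541 × 0.133 × ln(2163.15/456.15) = 112 J/K.

ΔS = 112 J/K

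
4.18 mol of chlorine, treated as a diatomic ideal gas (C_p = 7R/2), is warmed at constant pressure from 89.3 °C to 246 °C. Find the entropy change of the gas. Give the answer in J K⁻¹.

In kelvin: T₁ = 362.45 K, T₂ = 519.15 K. At constant pressure, ΔS = nC_p ln(T₂/T₁) with C_p = 7R/2 = 29.1 J mol⁻¹ K⁻¹.
ΔS = 4.18 × 29.1 × ln(519.15/362.45) = 43.7 J/K.

ΔS = 43.7 J/K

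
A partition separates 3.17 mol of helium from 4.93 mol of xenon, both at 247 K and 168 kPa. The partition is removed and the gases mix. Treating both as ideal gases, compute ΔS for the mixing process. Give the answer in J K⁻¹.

ΔS_mix = 45.1 J/K

Mole fractions: x_A = 3.17/8.1 = 0.391, x_B = 0.609.
ΔS_mix = −R(n_A ln x_A + n_B ln x_B) = −8.314 × (3.17 ln 0.391 + 4.93 ln 0.609) = 45.1 J/K.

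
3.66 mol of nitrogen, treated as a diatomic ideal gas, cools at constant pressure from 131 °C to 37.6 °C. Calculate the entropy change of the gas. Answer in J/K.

ΔS = -28 J/K

In kelvin: T₁ = 404.15 K, T₂ = 310.75 K. At constant pressure, ΔS = nC_p ln(T₂/T₁) with C_p = 7R/2 = 29.1 J mol⁻¹ K⁻¹.
ΔS = 3.66 × 29.1 × ln(310.75/404.15) = -28 J/K.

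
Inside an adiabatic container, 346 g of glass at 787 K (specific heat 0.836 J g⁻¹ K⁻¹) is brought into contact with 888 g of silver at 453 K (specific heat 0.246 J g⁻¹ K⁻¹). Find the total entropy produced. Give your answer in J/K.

Energy balance: T_f = (m₁c₁T₁ + m₂c₂T₂)/(m₁c₁ + m₂c₂) = 643.29 K.
ΔS₁ = m₁c₁ ln(T_f/T₁) = 289.256 × ln(643.29/787) = -58.32 J/K.
ΔS₂ = m₂c₂ ln(T_f/T₂) = 218.448 × ln(643.29/453) = 76.61 J/K.
ΔS_total = -58.32 + 76.61 = 18.3 J/K.

ΔS_total = 18.3 J/K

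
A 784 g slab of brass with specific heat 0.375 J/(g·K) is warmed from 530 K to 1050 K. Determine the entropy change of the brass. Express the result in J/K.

ΔS = ∫dQ_rev/T = m c ln(T₂/T₁) = 784 × 0.375 × ln(1050/530) = 201 J/K.

ΔS = 201 J/K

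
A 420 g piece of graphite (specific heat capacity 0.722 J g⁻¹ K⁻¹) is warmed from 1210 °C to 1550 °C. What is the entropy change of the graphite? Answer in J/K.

In kelvin: T₁ = 1483.15 K, T₂ = 1823.15 K. ΔS = ∫dQ_rev/T = m c ln(T₂/T₁) = 420 × 0.722 × ln(1823.15/1483.15) = 62.6 J/K.

ΔS = 62.6 J/K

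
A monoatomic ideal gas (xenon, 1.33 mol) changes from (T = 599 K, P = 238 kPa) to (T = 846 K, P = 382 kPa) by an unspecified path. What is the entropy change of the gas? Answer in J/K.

ΔS = nC_p ln(T₂/T₁) − nR ln(P₂/P₁), with C_p = 5R/2 = 20.79 J mol⁻¹ K⁻¹ for a monoatomic ideal gas.
ΔS = 1.33 × [20.79 × ln(846/599) − 8.314 × ln(382/238)] = 4.31 J/K.

ΔS = 4.31 J/K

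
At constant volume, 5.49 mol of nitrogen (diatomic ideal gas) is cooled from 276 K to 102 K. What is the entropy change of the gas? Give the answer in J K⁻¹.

At constant volume, ΔS = nC_V ln(T₂/T₁) with C_V = 5R/2 = 20.79 J mol⁻¹ K⁻¹.
ΔS = 5.49 × 20.79 × ln(102/276) = -114 J/K.

ΔS = -114 J/K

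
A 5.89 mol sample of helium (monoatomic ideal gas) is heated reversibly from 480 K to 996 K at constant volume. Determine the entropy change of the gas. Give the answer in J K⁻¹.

At constant volume, ΔS = nC_V ln(T₂/T₁) with C_V = 3R/2 = 12.47 J mol⁻¹ K⁻¹.
ΔS = 5.89 × 12.47 × ln(996/480) = 53.6 J/K.

ΔS = 53.6 J/K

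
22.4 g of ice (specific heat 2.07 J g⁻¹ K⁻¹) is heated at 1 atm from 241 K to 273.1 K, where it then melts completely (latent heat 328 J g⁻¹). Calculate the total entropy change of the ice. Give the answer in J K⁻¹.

ΔS = 32.7 J/K

Warming step: ΔS₁ = m c ln(T_tr/T_i) = 22.4 × 2.07 × ln(273.1/241) = 5.798 J/K.
Phase change: ΔS₂ = +mL/T_tr = 22.4 × 328 / 273.1 = 26.9 J/K.
ΔS_total = (5.798) + (26.9) = 32.7 J/K.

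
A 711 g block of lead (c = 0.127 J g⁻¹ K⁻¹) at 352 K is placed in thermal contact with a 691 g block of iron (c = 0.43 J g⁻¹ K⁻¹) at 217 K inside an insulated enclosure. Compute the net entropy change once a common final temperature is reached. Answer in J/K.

ΔS_total = 8.78 J/K

Energy balance: T_f = (m₁c₁T₁ + m₂c₂T₂)/(m₁c₁ + m₂c₂) = 248.46 K.
ΔS₁ = m₁c₁ ln(T_f/T₁) = 90.297 × ln(248.46/352) = -31.45 J/K.
ΔS₂ = m₂c₂ ln(T_f/T₂) = 297.13 × ln(248.46/217) = 40.23 J/K.
ΔS_total = -31.45 + 40.23 = 8.78 J/K.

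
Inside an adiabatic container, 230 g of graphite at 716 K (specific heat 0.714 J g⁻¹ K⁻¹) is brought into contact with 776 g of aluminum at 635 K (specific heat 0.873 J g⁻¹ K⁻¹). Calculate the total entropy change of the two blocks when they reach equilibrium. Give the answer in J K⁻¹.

Energy balance: T_f = (m₁c₁T₁ + m₂c₂T₂)/(m₁c₁ + m₂c₂) = 650.8 K.
ΔS₁ = m₁c₁ ln(T_f/T₁) = 164.22 × ln(650.8/716) = -15.678 J/K.
ΔS₂ = m₂c₂ ln(T_f/T₂) = 677.448 × ln(650.8/635) = 16.654 J/K.
ΔS_total = -15.678 + 16.654 = 0.976 J/K.

ΔS_total = 0.976 J/K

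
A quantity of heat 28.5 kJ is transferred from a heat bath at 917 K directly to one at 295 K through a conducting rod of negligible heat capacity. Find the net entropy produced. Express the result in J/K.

ΔS_hot = −Q/T_H = −28500/917 = -31.08 J/K and ΔS_cold = +Q/T_C = 28500/295 = 96.61 J/K.
ΔS_total = -31.08 + 96.61 = 65.5 J/K, positive as the second law requires.

ΔS_total = 65.5 J/K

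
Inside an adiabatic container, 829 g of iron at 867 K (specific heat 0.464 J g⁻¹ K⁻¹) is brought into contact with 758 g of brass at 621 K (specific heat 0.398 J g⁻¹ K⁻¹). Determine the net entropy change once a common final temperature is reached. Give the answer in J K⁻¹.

ΔS_total = 9.25 J/K

Energy balance: T_f = (m₁c₁T₁ + m₂c₂T₂)/(m₁c₁ + m₂c₂) = 758.87 K.
ΔS₁ = m₁c₁ ln(T_f/T₁) = 384.656 × ln(758.87/867) = -51.24 J/K.
ΔS₂ = m₂c₂ ln(T_f/T₂) = 301.684 × ln(758.87/621) = 60.49 J/K.
ΔS_total = -51.24 + 60.49 = 9.25 J/K.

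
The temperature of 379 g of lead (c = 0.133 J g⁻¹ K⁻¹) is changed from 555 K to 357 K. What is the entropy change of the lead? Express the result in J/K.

ΔS = -22.2 J/K

ΔS = ∫dQ_rev/T = m c ln(T₂/T₁) = 379 × 0.133 × ln(357/555) = -22.2 J/K.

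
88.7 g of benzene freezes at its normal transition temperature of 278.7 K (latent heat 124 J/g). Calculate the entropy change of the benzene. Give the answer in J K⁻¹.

ΔS = -39.5 J/K

Heat released by the substance: Q = −mL = −88.7 × 124 = −10998.8 J.
At constant T, ΔS = Q_rev/T = −10998.8 / 278.7 = -39.5 J/K.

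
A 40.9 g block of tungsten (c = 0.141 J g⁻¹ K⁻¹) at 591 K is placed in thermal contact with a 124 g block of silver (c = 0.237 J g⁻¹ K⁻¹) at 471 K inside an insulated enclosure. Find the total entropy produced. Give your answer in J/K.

Energy balance: T_f = (m₁c₁T₁ + m₂c₂T₂)/(m₁c₁ + m₂c₂) = 490.69 K.
ΔS₁ = m₁c₁ ln(T_f/T₁) = 5.7669 × ln(490.69/591) = -1.0727 J/K.
ΔS₂ = m₂c₂ ln(T_f/T₂) = 29.388 × ln(490.69/471) = 1.2033 J/K.
ΔS_total = -1.0727 + 1.2033 = 0.131 J/K.

ΔS_total = 0.131 J/K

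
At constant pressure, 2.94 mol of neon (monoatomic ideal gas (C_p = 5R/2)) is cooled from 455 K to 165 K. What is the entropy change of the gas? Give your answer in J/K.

At constant pressure, ΔS = nC_p ln(T₂/T₁) with C_p = 5R/2 = 20.79 J mol⁻¹ K⁻¹.
ΔS = 2.94 × 20.79 × ln(165/455) = -62 J/K.

ΔS = -62 J/K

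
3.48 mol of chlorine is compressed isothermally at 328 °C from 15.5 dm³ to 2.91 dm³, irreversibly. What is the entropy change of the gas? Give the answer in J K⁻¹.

Entropy is a state function, so ΔS_gas depends only on the end states.
For an isothermal ideal gas ΔS_gas = nR ln(V₂/V₁) = 3.48 × 8.314 × ln(2.91/15.5) = -48.4 J/K.

ΔS_gas = -48.4 J/K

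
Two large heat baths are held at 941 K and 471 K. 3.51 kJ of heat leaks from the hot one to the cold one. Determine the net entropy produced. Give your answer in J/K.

ΔS_total = 3.72 J/K

ΔS_hot = −Q/T_H = −3510/941 = -3.73 J/K and ΔS_cold = +Q/T_C = 3510/471 = 7.452 J/K.
ΔS_total = -3.73 + 7.452 = 3.72 J/K, positive as the second law requires.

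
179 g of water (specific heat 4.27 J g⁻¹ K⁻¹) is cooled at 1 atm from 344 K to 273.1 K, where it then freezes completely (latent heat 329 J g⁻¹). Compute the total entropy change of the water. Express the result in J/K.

Cooling step: ΔS₁ = m c ln(T_tr/T_i) = 179 × 4.27 × ln(273.1/344) = -176.4 J/K.
Phase change: ΔS₂ = −mL/T_tr = −179 × 329 / 273.1 = -215.6 J/K.
ΔS_total = (-176.4) + (-215.6) = -392 J/K.

ΔS = -392 J/K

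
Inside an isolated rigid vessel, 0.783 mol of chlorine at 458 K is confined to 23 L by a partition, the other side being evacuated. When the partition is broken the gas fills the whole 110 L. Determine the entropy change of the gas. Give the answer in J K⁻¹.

ΔS_gas = 10.2 J/K

No heat is exchanged and no work is done, so the ideal-gas temperature stays constant.
Entropy is a state function; using a reversible isothermal path, ΔS_gas = nR ln(V₂/V₁) = 0.783 × 8.314 × ln(110/23) = 10.2 J/K.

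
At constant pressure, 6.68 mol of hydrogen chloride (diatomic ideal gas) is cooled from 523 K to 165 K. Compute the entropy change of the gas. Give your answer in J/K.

ΔS = -224 J/K

At constant pressure, ΔS = nC_p ln(T₂/T₁) with C_p = 7R/2 = 29.1 J mol⁻¹ K⁻¹.
ΔS = 6.68 × 29.1 × ln(165/523) = -224 J/K.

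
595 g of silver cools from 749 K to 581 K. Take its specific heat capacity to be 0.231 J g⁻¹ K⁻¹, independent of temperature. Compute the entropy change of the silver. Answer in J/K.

ΔS = -34.9 J/K

ΔS = ∫dQ_rev/T = m c ln(T₂/T₁) = 595 × 0.231 × ln(581/749) = -34.9 J/K.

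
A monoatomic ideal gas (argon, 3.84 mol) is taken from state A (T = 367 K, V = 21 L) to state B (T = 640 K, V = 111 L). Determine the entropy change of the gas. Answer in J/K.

ΔS = 79.8 J/K

Entropy is a state function: ΔS = nC_V ln(T₂/T₁) + nR ln(V₂/V₁), with C_V = 3R/2 = 12.47 J mol⁻¹ K⁻¹ for a monoatomic ideal gas.
ΔS = 3.84 × [12.47 × ln(640/367) + 8.314 × ln(111/21)] = 79.8 J/K.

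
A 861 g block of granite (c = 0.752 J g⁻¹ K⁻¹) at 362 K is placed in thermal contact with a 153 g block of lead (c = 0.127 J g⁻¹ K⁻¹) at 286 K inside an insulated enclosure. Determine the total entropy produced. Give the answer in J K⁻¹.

Energy balance: T_f = (m₁c₁T₁ + m₂c₂T₂)/(m₁c₁ + m₂c₂) = 359.79 K.
ΔS₁ = m₁c₁ ln(T_f/T₁) = 647.472 × ln(359.79/362) = -3.973 J/K.
ΔS₂ = m₂c₂ ln(T_f/T₂) = 19.431 × ln(359.79/286) = 4.46 J/K.
ΔS_total = -3.973 + 4.46 = 0.487 J/K.

ΔS_total = 0.487 J/K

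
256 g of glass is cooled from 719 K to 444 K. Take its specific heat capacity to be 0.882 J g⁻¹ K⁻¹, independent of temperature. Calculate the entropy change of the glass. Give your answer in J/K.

ΔS = -109 J/K

ΔS = ∫dQ_rev/T = m c ln(T₂/T₁) = 256 × 0.882 × ln(444/719) = -109 J/K.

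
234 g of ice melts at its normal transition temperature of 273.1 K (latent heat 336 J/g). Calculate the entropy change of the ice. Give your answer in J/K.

Heat absorbed by the substance: Q = mL = 234 × 336 = 78624 J.
At constant T, ΔS = Q_rev/T = 78624 / 273.1 = 288 J/K.

ΔS = 288 J/K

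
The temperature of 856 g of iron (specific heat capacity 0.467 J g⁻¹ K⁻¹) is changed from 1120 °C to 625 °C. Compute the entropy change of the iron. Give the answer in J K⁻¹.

In kelvin: T₁ = 1393.15 K, T₂ = 898.15 K. ΔS = ∫dQ_rev/T = m c ln(T₂/T₁) = 856 × 0.467 × ln(898.15/1393.15) = -175 J/K.

ΔS = -175 J/K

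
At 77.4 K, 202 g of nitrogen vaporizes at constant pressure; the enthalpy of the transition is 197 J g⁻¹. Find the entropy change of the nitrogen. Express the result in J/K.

Heat absorbed by the substance: Q = mL = 202 × 197 = 39794 J.
At constant T, ΔS = Q_rev/T = 39794 / 77.4 = 514 J/K.

ΔS = 514 J/K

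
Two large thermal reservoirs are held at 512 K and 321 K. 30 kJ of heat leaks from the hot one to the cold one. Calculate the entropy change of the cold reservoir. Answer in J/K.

The cold reservoir gains heat Q, so ΔS_cold = +Q/T_C = 30000/321 = 93.5 J/K.

ΔS_cold = 93.5 J/K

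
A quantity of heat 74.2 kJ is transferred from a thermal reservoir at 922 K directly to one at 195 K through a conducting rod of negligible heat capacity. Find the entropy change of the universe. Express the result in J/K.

ΔS_total = 300 J/K

ΔS_hot = −Q/T_H = −74200/922 = -80.48 J/K and ΔS_cold = +Q/T_C = 74200/195 = 380.5 J/K.
ΔS_total = -80.48 + 380.5 = 300 J/K, positive as the second law requires.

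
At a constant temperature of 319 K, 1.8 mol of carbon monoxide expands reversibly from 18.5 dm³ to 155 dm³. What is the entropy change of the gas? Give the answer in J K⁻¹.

ΔS_gas = 31.8 J/K

For an isothermal ideal gas ΔS_gas = nR ln(V₂/V₁) = 1.8 × 8.314 × ln(155/18.5) = 31.8 J/K.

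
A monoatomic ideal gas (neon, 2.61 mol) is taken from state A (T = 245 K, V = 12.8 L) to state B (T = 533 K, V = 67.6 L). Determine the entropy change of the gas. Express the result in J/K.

Entropy is a state function: ΔS = nC_V ln(T₂/T₁) + nR ln(V₂/V₁), with C_V = 3R/2 = 12.47 J mol⁻¹ K⁻¹ for a monoatomic ideal gas.
ΔS = 2.61 × [12.47 × ln(533/245) + 8.314 × ln(67.6/12.8)] = 61.4 J/K.

ΔS = 61.4 J/K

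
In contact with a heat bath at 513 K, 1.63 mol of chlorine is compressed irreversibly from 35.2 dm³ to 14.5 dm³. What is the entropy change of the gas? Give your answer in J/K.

Entropy is a state function, so ΔS_gas depends only on the end states.
For an isothermal ideal gas ΔS_gas = nR ln(V₂/V₁) = 1.63 × 8.314 × ln(14.5/35.2) = -12 J/K.

ΔS_gas = -12 J/K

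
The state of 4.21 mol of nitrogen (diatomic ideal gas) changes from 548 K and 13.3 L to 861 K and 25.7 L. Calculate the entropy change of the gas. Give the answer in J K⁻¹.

ΔS = 62.6 J/K

Entropy is a state function: ΔS = nC_V ln(T₂/T₁) + nR ln(V₂/V₁), with C_V = 5R/2 = 20.79 J mol⁻¹ K⁻¹ for a diatomic ideal gas.
ΔS = 4.21 × [20.79 × ln(861/548) + 8.314 × ln(25.7/13.3)] = 62.6 J/K.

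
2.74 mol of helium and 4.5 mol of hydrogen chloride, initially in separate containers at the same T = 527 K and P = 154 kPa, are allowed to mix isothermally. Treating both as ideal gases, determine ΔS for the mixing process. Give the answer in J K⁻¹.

ΔS_mix = 39.9 J/K

Mole fractions: x_A = 2.74/7.24 = 0.378, x_B = 0.622.
ΔS_mix = −R(n_A ln x_A + n_B ln x_B) = −8.314 × (2.74 ln 0.378 + 4.5 ln 0.622) = 39.9 J/K.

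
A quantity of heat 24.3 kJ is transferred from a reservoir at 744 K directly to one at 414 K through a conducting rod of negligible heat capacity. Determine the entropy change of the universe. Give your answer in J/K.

ΔS_hot = −Q/T_H = −24300/744 = -32.66 J/K and ΔS_cold = +Q/T_C = 24300/414 = 58.7 J/K.
ΔS_total = -32.66 + 58.7 = 26 J/K, positive as the second law requires.

ΔS_total = 26 J/K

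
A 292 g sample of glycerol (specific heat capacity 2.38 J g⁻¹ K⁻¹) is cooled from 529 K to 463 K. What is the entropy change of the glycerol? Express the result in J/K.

ΔS = -92.6 J/K

ΔS = ∫dQ_rev/T = m c ln(T₂/T₁) = 292 × 2.38 × ln(463/529) = -92.6 J/K.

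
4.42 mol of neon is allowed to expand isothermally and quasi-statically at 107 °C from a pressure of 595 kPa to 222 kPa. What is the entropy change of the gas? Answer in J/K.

ΔS_gas = 36.2 J/K

For an isothermal ideal gas ΔS_gas = nR ln(P₁/P₂) = 4.42 × 8.314 × ln(595/222) = 36.2 J/K.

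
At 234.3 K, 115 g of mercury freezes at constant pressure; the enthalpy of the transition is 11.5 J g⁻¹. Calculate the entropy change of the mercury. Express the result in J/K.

ΔS = -5.64 J/K

Heat released by the substance: Q = −mL = −115 × 11.5 = −1322.5 J.
At constant T, ΔS = Q_rev/T = −1322.5 / 234.3 = -5.64 J/K.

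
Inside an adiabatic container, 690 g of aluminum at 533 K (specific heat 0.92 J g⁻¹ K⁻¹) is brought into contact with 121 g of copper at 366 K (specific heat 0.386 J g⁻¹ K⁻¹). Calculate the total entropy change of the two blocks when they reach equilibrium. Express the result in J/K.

Energy balance: T_f = (m₁c₁T₁ + m₂c₂T₂)/(m₁c₁ + m₂c₂) = 521.55 K.
ΔS₁ = m₁c₁ ln(T_f/T₁) = 634.8 × ln(521.55/533) = -13.78 J/K.
ΔS₂ = m₂c₂ ln(T_f/T₂) = 46.706 × ln(521.55/366) = 16.54 J/K.
ΔS_total = -13.78 + 16.54 = 2.76 J/K.

ΔS_total = 2.76 J/K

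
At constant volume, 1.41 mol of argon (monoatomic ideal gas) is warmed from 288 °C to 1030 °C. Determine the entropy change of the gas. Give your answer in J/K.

ΔS = 14.8 J/K

In kelvin: T₁ = 561.15 K, T₂ = 1303.15 K. At constant volume, ΔS = nC_V ln(T₂/T₁) with C_V = 3R/2 = 12.47 J mol⁻¹ K⁻¹.
ΔS = 1.41 × 12.47 × ln(1303.15/561.15) = 14.8 J/K.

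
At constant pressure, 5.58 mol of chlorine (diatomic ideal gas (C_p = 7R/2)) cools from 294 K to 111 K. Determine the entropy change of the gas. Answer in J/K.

At constant pressure, ΔS = nC_p ln(T₂/T₁) with C_p = 7R/2 = 29.1 J mol⁻¹ K⁻¹.
ΔS = 5.58 × 29.1 × ln(111/294) = -158 J/K.

ΔS = -158 J/K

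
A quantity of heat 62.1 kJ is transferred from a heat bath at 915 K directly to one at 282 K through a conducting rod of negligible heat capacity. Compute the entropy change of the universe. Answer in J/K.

ΔS_hot = −Q/T_H = −62100/915 = -67.87 J/K and ΔS_cold = +Q/T_C = 62100/282 = 220.2 J/K.
ΔS_total = -67.87 + 220.2 = 152 J/K, positive as the second law requires.

ΔS_total = 152 J/K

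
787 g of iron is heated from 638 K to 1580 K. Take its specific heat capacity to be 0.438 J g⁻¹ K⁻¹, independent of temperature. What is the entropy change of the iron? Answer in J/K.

ΔS = 313 J/K

ΔS = ∫dQ_rev/T = m c ln(T₂/T₁) = 787 × 0.438 × ln(1580/638) = 313 J/K.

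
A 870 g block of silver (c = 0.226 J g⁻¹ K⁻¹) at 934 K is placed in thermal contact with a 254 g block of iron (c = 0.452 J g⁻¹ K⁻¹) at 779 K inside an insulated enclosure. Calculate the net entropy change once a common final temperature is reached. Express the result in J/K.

ΔS_total = 1.17 J/K

Energy balance: T_f = (m₁c₁T₁ + m₂c₂T₂)/(m₁c₁ + m₂c₂) = 876.86 K.
ΔS₁ = m₁c₁ ln(T_f/T₁) = 196.62 × ln(876.86/934) = -12.413 J/K.
ΔS₂ = m₂c₂ ln(T_f/T₂) = 114.808 × ln(876.86/779) = 13.586 J/K.
ΔS_total = -12.413 + 13.586 = 1.17 J/K.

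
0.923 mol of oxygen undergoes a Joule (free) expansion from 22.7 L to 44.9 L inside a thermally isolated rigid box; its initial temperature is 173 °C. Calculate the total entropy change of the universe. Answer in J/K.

For an ideal gas in free expansion Q = 0 and W = 0, so T is unchanged.
Entropy is a state function; using a reversible isothermal path, ΔS_gas = nR ln(V₂/V₁) = 0.923 × 8.314 × ln(44.9/22.7) = 5.23 J/K.
The insulated surroundings exchange no heat, so ΔS_surr = 0 and ΔS_universe = ΔS_gas.

ΔS_universe = 5.23 J/K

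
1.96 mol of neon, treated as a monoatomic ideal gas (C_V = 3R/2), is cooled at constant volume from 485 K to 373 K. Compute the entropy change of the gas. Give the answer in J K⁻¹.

At constant volume, ΔS = nC_V ln(T₂/T₁) with C_V = 3R/2 = 12.47 J mol⁻¹ K⁻¹.
ΔS = 1.96 × 12.47 × ln(373/485) = -6.42 J/K.

ΔS = -6.42 J/K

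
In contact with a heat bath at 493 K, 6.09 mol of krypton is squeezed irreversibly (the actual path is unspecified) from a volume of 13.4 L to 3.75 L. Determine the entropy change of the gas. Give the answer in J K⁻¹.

ΔS_gas = -64.5 J/K

Entropy is a state function, so ΔS_gas depends only on the end states.
For an isothermal ideal gas ΔS_gas = nR ln(V₂/V₁) = 6.09 × 8.314 × ln(3.75/13.4) = -64.5 J/K.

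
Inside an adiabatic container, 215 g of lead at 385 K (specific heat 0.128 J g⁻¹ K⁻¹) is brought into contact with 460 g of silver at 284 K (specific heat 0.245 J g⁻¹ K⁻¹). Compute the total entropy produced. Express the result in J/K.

ΔS_total = 1.09 J/K

Energy balance: T_f = (m₁c₁T₁ + m₂c₂T₂)/(m₁c₁ + m₂c₂) = 303.82 K.
ΔS₁ = m₁c₁ ln(T_f/T₁) = 27.52 × ln(303.82/385) = -6.517 J/K.
ΔS₂ = m₂c₂ ln(T_f/T₂) = 112.7 × ln(303.82/284) = 7.604 J/K.
ΔS_total = -6.517 + 7.604 = 1.09 J/K.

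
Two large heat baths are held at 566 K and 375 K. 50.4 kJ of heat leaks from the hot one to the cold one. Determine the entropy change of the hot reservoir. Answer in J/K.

ΔS_hot = -89 J/K

The hot reservoir loses heat Q, so ΔS_hot = −Q/T_H = −50400/566 = -89 J/K.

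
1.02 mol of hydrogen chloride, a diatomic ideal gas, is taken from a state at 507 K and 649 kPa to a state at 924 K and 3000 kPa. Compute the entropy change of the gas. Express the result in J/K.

ΔS = nC_p ln(T₂/T₁) − nR ln(P₂/P₁), with C_p = 7R/2 = 29.1 J mol⁻¹ K⁻¹ for a diatomic ideal gas.
ΔS = 1.02 × [29.1 × ln(924/507) − 8.314 × ln(3000/649)] = 4.83 J/K.

ΔS = 4.83 J/K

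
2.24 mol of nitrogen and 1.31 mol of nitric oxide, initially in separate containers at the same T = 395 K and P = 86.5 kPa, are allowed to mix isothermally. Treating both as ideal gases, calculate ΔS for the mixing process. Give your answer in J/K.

Mole fractions: x_A = 2.24/3.55 = 0.631, x_B = 0.369.
ΔS_mix = −R(n_A ln x_A + n_B ln x_B) = −8.314 × (2.24 ln 0.631 + 1.31 ln 0.369) = 19.4 J/K.

ΔS_mix = 19.4 J/K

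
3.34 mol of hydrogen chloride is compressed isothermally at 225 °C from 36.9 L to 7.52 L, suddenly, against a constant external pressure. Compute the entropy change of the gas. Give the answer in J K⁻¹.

Entropy is a state function, so ΔS_gas depends only on the end states.
For an isothermal ideal gas ΔS_gas = nR ln(V₂/V₁) = 3.34 × 8.314 × ln(7.52/36.9) = -44.2 J/K.

ΔS_gas = -44.2 J/K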